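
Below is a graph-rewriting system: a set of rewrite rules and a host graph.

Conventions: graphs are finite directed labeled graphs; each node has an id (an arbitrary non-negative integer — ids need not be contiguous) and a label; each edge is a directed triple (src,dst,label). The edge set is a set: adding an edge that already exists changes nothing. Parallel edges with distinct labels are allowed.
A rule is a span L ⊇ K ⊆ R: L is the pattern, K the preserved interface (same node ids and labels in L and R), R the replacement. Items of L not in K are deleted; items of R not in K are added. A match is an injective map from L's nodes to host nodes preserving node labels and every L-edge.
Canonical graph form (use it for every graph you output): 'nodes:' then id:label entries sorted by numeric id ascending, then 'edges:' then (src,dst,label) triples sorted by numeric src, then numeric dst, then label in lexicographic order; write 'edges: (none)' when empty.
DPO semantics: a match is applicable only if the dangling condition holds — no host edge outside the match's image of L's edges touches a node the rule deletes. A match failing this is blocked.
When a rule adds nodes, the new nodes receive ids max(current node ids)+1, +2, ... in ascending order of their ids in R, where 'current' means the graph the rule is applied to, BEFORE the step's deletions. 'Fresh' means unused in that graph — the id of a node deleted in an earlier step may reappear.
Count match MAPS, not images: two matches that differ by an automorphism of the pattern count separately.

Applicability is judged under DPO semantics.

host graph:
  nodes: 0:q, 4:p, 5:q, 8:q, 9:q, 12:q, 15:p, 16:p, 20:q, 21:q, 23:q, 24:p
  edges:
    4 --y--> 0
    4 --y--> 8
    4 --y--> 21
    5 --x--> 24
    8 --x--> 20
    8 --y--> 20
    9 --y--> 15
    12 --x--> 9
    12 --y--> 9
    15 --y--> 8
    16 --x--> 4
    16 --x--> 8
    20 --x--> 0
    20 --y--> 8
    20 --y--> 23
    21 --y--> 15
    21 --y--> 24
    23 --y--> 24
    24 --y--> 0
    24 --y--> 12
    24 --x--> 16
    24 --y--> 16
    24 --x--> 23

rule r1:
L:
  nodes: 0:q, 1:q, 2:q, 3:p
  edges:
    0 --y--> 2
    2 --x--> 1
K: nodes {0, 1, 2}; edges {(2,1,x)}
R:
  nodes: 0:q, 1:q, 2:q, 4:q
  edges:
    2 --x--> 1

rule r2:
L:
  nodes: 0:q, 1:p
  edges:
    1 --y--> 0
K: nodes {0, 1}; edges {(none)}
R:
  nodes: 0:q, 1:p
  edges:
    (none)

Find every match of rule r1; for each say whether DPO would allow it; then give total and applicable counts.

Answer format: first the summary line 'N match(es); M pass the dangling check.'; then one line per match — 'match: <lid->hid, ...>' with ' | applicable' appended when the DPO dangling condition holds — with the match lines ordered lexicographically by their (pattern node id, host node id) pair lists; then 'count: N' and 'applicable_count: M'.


4 match(es); 0 pass the dangling check.
match: 0->8, 1->0, 2->20, 3->4
match: 0->8, 1->0, 2->20, 3->15
match: 0->8, 1->0, 2->20, 3->16
match: 0->8, 1->0, 2->20, 3->24
count: 4
applicable_count: 0


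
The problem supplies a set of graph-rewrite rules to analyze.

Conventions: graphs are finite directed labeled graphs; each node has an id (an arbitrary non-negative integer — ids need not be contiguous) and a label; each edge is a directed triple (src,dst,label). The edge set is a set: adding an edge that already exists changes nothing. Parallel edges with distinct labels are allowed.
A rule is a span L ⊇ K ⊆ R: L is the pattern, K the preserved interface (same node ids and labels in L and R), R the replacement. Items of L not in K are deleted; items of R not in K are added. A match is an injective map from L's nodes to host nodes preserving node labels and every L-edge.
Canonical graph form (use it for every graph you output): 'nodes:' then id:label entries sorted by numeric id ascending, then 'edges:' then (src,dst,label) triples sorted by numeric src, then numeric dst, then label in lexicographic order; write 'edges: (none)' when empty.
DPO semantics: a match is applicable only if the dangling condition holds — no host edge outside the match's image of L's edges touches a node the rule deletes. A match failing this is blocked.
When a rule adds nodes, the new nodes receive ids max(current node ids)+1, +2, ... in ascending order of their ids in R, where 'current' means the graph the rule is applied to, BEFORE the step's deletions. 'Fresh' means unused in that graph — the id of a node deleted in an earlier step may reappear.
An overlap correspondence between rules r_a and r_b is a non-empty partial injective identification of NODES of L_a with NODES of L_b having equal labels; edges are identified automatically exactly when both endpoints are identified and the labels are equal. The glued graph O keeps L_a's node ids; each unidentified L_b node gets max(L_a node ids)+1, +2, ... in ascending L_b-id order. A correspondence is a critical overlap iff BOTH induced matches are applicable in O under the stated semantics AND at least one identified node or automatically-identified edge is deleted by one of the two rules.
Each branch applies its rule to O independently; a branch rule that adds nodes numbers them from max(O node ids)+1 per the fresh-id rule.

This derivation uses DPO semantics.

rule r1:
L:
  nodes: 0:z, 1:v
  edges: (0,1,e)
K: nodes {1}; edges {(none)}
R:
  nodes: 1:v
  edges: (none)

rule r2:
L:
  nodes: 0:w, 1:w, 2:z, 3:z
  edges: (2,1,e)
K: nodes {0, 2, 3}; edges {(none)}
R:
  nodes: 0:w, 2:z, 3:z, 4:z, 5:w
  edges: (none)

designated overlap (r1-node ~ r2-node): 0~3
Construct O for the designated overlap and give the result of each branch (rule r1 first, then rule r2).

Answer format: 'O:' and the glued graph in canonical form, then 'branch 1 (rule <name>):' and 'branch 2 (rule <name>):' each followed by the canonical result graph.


O:
nodes: 0:z, 1:v, 2:w, 3:w, 4:z
edges: (0,1,e); (4,3,e)
branch 1 (rule r1):
nodes: 1:v, 2:w, 3:w, 4:z
edges: (4,3,e)
branch 2 (rule r2):
nodes: 0:z, 1:v, 2:w, 4:z, 5:z, 6:w
edges: (0,1,e)


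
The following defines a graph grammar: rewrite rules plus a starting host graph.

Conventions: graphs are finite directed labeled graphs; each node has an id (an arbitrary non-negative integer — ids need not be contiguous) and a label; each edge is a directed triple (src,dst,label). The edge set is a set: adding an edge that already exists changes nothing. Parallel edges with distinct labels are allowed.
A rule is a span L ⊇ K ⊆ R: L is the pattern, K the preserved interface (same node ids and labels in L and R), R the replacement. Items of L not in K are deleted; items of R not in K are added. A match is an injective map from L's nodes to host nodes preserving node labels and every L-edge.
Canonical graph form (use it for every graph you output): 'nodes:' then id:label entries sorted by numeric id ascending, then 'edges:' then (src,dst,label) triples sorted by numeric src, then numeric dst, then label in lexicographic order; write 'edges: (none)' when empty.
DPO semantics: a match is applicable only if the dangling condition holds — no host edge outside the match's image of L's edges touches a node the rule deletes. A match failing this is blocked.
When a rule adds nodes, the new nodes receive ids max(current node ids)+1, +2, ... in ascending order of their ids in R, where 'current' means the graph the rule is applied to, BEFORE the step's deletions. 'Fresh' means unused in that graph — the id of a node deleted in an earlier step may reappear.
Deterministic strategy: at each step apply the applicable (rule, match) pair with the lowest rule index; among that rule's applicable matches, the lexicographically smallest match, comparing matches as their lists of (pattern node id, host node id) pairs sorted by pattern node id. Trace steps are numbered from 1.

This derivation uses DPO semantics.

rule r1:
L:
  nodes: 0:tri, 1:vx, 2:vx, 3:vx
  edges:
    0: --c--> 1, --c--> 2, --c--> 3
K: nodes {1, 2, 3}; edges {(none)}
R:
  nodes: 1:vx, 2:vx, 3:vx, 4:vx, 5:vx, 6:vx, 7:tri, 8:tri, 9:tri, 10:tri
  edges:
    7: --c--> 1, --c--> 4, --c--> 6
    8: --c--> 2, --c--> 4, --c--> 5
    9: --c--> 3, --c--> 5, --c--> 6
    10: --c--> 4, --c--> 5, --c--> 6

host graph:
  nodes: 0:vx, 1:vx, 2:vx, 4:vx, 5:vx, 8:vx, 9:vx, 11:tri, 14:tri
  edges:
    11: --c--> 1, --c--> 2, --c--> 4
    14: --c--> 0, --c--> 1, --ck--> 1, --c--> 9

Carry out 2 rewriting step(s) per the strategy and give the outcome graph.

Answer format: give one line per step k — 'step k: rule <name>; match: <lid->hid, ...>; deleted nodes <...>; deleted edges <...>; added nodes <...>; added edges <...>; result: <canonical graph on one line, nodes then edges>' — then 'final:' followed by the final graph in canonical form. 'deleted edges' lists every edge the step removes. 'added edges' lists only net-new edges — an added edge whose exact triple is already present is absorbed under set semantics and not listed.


step 1: rule r1; match: 0->11, 1->1, 2->2, 3->4; deleted nodes 11; deleted edges (11,1,c); (11,2,c); (11,4,c); added nodes 15, 16, 17, 18, 19, 20, 21; added edges (18,1,c); (18,15,c); (18,17,c); (19,2,c); (19,15,c); (19,16,c); (20,4,c); (20,16,c); (20,17,c); (21,15,c); (21,16,c); (21,17,c); result: nodes: 0:vx, 1:vx, 2:vx, 4:vx, 5:vx, 8:vx, 9:vx, 14:tri, 15:vx, 16:vx, 17:vx, 18:tri, 19:tri, 20:tri, 21:tri edges: (14,0,c); (14,1,c); (14,1,ck); (14,9,c); (18,1,c); (18,15,c); (18,17,c); (19,2,c); (19,15,c); (19,16,c); (20,4,c); (20,16,c); (20,17,c); (21,15,c); (21,16,c); (21,17,c)
step 2: rule r1; match: 0->18, 1->1, 2->15, 3->17; deleted nodes 18; deleted edges (18,1,c); (18,15,c); (18,17,c); added nodes 22, 23, 24, 25, 26, 27, 28; added edges (25,1,c); (25,22,c); (25,24,c); (26,15,c); (26,22,c); (26,23,c); (27,17,c); (27,23,c); (27,24,c); (28,22,c); (28,23,c); (28,24,c); result: nodes: 0:vx, 1:vx, 2:vx, 4:vx, 5:vx, 8:vx, 9:vx, 14:tri, 15:vx, 16:vx, 17:vx, 19:tri, 20:tri, 21:tri, 22:vx, 23:vx, 24:vx, 25:tri, 26:tri, 27:tri, 28:tri edges: (14,0,c); (14,1,c); (14,1,ck); (14,9,c); (19,2,c); (19,15,c); (19,16,c); (20,4,c); (20,16,c); (20,17,c); (21,15,c); (21,16,c); (21,17,c); (25,1,c); (25,22,c); (25,24,c); (26,15,c); (26,22,c); (26,23,c); (27,17,c); (27,23,c); (27,24,c); (28,22,c); (28,23,c); (28,24,c)
final:
nodes: 0:vx, 1:vx, 2:vx, 4:vx, 5:vx, 8:vx, 9:vx, 14:tri, 15:vx, 16:vx, 17:vx, 19:tri, 20:tri, 21:tri, 22:vx, 23:vx, 24:vx, 25:tri, 26:tri, 27:tri, 28:tri
edges: (14,0,c); (14,1,c); (14,1,ck); (14,9,c); (19,2,c); (19,15,c); (19,16,c); (20,4,c); (20,16,c); (20,17,c); (21,15,c); (21,16,c); (21,17,c); (25,1,c); (25,22,c); (25,24,c); (26,15,c); (26,22,c); (26,23,c); (27,17,c); (27,23,c); (27,24,c); (28,22,c); (28,23,c); (28,24,c)


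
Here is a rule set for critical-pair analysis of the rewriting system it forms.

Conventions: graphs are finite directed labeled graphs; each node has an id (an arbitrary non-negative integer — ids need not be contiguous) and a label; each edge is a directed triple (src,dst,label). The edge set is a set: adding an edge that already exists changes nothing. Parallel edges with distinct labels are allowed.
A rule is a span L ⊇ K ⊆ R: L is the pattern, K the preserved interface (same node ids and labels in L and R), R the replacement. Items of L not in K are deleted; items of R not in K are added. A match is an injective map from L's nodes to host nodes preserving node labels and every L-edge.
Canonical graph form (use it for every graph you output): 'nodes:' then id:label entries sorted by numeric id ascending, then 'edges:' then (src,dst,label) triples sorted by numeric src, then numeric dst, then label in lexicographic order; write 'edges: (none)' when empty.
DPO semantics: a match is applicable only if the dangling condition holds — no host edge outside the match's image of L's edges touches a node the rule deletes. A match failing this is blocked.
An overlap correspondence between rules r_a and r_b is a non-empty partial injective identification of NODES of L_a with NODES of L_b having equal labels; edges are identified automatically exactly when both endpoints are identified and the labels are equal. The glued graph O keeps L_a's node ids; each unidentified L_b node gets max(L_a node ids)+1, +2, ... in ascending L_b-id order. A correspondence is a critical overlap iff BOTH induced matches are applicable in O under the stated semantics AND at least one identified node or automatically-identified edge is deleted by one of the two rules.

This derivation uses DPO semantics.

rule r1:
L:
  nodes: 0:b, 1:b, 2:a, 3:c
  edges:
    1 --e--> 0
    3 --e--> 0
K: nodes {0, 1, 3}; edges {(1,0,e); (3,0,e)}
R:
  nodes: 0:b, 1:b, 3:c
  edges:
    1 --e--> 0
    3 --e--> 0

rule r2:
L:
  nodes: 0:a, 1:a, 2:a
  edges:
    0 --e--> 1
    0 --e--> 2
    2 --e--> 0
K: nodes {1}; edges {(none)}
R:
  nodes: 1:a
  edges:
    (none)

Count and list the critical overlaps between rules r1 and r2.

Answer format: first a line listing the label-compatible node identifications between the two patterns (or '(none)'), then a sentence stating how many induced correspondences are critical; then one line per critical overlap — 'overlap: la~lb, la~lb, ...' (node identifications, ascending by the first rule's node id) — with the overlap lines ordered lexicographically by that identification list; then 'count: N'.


label-compatible node identifications between L(r1) and L(r2): 2~0, 2~1, 2~2
0 of the induced correspondences are critical overlaps of r1 and r2.
count: 0


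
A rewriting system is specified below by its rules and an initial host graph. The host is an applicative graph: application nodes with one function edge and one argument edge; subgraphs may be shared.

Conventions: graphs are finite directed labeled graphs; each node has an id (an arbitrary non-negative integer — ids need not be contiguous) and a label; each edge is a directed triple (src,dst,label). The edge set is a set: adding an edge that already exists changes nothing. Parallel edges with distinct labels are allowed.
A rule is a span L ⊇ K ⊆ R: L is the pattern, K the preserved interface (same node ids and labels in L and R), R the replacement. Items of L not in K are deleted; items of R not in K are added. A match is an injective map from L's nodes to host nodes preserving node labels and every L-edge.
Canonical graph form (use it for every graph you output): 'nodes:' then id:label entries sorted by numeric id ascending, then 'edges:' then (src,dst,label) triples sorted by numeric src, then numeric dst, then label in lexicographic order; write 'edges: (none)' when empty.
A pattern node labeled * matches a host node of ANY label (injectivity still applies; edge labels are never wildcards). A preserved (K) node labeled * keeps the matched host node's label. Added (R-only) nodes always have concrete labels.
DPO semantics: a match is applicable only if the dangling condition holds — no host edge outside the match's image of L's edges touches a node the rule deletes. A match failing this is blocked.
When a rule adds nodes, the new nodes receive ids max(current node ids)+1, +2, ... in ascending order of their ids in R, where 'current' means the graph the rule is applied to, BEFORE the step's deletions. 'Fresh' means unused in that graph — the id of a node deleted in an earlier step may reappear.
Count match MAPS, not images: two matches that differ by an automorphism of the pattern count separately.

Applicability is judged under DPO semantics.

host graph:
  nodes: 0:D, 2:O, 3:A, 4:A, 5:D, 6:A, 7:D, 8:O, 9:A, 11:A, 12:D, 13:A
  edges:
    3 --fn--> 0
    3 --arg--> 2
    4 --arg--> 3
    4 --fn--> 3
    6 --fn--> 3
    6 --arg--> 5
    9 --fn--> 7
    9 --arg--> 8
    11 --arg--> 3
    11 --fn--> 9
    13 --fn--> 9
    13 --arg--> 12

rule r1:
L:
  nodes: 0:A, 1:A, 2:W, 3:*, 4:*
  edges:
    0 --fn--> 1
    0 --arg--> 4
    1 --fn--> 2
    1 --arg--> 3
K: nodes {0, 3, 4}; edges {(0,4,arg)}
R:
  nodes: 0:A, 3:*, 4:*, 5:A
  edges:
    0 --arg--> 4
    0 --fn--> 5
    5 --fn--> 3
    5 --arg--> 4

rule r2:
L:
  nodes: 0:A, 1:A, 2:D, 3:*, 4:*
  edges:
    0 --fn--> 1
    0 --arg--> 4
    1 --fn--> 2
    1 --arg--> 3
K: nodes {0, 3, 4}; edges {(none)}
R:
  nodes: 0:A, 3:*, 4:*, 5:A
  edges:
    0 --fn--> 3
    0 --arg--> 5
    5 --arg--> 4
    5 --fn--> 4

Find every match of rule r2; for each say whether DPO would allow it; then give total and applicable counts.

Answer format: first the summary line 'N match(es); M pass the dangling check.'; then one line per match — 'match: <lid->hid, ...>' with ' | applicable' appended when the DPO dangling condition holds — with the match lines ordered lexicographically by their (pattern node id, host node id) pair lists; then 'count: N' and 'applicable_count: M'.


3 match(es); 0 pass the dangling check.
match: 0->6, 1->3, 2->0, 3->2, 4->5
match: 0->11, 1->9, 2->7, 3->8, 4->3
match: 0->13, 1->9, 2->7, 3->8, 4->12
count: 3
applicable_count: 0


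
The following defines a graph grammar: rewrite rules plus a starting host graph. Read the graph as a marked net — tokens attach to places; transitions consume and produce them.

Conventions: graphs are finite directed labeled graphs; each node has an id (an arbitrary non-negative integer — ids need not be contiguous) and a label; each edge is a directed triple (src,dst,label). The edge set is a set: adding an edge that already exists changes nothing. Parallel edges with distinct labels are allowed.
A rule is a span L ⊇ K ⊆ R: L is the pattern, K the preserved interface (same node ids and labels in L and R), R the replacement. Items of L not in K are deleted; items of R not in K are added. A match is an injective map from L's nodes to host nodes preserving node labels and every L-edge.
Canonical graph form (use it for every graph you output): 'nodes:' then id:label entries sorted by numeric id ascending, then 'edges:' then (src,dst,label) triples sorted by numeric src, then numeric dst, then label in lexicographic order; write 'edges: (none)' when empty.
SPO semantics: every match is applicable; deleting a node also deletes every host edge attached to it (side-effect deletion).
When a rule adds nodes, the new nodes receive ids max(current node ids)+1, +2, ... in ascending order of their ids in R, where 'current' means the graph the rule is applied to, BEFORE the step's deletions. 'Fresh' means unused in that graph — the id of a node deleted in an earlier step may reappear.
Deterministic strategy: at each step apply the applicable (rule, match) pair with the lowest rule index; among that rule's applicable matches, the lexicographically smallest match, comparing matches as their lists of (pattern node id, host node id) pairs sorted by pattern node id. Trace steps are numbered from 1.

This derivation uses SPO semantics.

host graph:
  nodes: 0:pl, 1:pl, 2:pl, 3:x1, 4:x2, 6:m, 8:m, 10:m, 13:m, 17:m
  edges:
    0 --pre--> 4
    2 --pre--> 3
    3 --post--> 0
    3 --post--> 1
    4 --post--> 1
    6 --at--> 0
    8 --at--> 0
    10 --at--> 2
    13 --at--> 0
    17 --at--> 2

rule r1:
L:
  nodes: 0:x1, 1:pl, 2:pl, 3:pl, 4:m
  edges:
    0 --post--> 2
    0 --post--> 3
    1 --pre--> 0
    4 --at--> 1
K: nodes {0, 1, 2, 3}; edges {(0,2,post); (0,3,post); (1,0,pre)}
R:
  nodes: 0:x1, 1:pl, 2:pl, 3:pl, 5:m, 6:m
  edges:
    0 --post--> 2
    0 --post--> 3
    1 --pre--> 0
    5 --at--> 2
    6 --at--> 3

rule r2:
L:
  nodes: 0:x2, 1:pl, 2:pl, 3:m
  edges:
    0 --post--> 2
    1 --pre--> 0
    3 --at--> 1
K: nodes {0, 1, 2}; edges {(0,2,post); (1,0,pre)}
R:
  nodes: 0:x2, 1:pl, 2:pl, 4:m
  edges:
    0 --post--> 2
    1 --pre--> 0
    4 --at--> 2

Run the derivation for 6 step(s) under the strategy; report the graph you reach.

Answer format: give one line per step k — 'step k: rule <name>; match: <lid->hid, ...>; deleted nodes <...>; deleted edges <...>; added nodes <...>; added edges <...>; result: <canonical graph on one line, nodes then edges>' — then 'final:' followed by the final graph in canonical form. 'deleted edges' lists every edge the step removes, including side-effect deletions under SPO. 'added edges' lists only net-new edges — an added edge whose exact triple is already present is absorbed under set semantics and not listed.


step 1: rule r1; match: 0->3, 1->2, 2->0, 3->1, 4->10; deleted nodes 10; deleted edges (10,2,at); added nodes 18, 19; added edges (18,0,at); (19,1,at); result: nodes: 0:pl, 1:pl, 2:pl, 3:x1, 4:x2, 6:m, 8:m, 13:m, 17:m, 18:m, 19:m edges: (0,4,pre); (2,3,pre); (3,0,post); (3,1,post); (4,1,post); (6,0,at); (8,0,at); (13,0,at); (17,2,at); (18,0,at); (19,1,at)
step 2: rule r1; match: 0->3, 1->2, 2->0, 3->1, 4->17; deleted nodes 17; deleted edges (17,2,at); added nodes 20, 21; added edges (20,0,at); (21,1,at); result: nodes: 0:pl, 1:pl, 2:pl, 3:x1, 4:x2, 6:m, 8:m, 13:m, 18:m, 19:m, 20:m, 21:m edges: (0,4,pre); (2,3,pre); (3,0,post); (3,1,post); (4,1,post); (6,0,at); (8,0,at); (13,0,at); (18,0,at); (19,1,at); (20,0,at); (21,1,at)
step 3: rule r2; match: 0->4, 1->0, 2->1, 3->6; deleted nodes 6; deleted edges (6,0,at); added nodes 22; added edges (22,1,at); result: nodes: 0:pl, 1:pl, 2:pl, 3:x1, 4:x2, 8:m, 13:m, 18:m, 19:m, 20:m, 21:m, 22:m edges: (0,4,pre); (2,3,pre); (3,0,post); (3,1,post); (4,1,post); (8,0,at); (13,0,at); (18,0,at); (19,1,at); (20,0,at); (21,1,at); (22,1,at)
step 4: rule r2; match: 0->4, 1->0, 2->1, 3->8; deleted nodes 8; deleted edges (8,0,at); added nodes 23; added edges (23,1,at); result: nodes: 0:pl, 1:pl, 2:pl, 3:x1, 4:x2, 13:m, 18:m, 19:m, 20:m, 21:m, 22:m, 23:m edges: (0,4,pre); (2,3,pre); (3,0,post); (3,1,post); (4,1,post); (13,0,at); (18,0,at); (19,1,at); (20,0,at); (21,1,at); (22,1,at); (23,1,at)
step 5: rule r2; match: 0->4, 1->0, 2->1, 3->13; deleted nodes 13; deleted edges (13,0,at); added nodes 24; added edges (24,1,at); result: nodes: 0:pl, 1:pl, 2:pl, 3:x1, 4:x2, 18:m, 19:m, 20:m, 21:m, 22:m, 23:m, 24:m edges: (0,4,pre); (2,3,pre); (3,0,post); (3,1,post); (4,1,post); (18,0,at); (19,1,at); (20,0,at); (21,1,at); (22,1,at); (23,1,at); (24,1,at)
step 6: rule r2; match: 0->4, 1->0, 2->1, 3->18; deleted nodes 18; deleted edges (18,0,at); added nodes 25; added edges (25,1,at); result: nodes: 0:pl, 1:pl, 2:pl, 3:x1, 4:x2, 19:m, 20:m, 21:m, 22:m, 23:m, 24:m, 25:m edges: (0,4,pre); (2,3,pre); (3,0,post); (3,1,post); (4,1,post); (19,1,at); (20,0,at); (21,1,at); (22,1,at); (23,1,at); (24,1,at); (25,1,at)
final:
nodes: 0:pl, 1:pl, 2:pl, 3:x1, 4:x2, 19:m, 20:m, 21:m, 22:m, 23:m, 24:m, 25:m
edges: (0,4,pre); (2,3,pre); (3,0,post); (3,1,post); (4,1,post); (19,1,at); (20,0,at); (21,1,at); (22,1,at); (23,1,at); (24,1,at); (25,1,at)


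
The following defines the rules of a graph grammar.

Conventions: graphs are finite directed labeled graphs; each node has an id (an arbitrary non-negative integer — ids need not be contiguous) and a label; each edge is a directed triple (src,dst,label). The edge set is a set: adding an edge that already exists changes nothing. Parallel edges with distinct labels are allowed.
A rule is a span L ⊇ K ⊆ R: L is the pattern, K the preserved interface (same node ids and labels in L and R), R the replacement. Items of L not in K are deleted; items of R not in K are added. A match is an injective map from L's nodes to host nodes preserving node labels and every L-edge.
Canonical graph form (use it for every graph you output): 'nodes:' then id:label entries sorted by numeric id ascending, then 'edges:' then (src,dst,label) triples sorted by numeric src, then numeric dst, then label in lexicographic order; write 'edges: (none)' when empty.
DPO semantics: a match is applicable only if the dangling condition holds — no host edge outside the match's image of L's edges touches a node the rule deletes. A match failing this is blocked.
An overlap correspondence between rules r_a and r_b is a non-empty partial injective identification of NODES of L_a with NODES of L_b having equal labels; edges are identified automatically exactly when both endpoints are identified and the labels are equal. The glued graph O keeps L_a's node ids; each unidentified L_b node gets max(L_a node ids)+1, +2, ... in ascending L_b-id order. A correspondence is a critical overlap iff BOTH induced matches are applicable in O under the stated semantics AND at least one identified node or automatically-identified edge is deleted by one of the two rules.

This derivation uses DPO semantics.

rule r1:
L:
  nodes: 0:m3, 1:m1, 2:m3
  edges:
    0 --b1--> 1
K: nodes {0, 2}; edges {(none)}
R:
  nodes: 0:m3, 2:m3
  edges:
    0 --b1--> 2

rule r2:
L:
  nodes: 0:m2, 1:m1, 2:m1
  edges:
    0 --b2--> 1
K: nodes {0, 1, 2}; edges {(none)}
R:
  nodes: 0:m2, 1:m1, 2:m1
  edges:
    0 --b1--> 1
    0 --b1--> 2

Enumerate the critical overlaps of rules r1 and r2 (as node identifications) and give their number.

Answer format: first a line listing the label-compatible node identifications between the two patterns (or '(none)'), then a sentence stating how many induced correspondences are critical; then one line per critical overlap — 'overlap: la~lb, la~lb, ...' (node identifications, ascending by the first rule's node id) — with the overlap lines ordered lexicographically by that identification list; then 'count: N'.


label-compatible node identifications between L(r1) and L(r2): 1~1, 1~2
1 of the induced correspondences is a critical overlap of r1 and r2.
overlap: 1~2
count: 1


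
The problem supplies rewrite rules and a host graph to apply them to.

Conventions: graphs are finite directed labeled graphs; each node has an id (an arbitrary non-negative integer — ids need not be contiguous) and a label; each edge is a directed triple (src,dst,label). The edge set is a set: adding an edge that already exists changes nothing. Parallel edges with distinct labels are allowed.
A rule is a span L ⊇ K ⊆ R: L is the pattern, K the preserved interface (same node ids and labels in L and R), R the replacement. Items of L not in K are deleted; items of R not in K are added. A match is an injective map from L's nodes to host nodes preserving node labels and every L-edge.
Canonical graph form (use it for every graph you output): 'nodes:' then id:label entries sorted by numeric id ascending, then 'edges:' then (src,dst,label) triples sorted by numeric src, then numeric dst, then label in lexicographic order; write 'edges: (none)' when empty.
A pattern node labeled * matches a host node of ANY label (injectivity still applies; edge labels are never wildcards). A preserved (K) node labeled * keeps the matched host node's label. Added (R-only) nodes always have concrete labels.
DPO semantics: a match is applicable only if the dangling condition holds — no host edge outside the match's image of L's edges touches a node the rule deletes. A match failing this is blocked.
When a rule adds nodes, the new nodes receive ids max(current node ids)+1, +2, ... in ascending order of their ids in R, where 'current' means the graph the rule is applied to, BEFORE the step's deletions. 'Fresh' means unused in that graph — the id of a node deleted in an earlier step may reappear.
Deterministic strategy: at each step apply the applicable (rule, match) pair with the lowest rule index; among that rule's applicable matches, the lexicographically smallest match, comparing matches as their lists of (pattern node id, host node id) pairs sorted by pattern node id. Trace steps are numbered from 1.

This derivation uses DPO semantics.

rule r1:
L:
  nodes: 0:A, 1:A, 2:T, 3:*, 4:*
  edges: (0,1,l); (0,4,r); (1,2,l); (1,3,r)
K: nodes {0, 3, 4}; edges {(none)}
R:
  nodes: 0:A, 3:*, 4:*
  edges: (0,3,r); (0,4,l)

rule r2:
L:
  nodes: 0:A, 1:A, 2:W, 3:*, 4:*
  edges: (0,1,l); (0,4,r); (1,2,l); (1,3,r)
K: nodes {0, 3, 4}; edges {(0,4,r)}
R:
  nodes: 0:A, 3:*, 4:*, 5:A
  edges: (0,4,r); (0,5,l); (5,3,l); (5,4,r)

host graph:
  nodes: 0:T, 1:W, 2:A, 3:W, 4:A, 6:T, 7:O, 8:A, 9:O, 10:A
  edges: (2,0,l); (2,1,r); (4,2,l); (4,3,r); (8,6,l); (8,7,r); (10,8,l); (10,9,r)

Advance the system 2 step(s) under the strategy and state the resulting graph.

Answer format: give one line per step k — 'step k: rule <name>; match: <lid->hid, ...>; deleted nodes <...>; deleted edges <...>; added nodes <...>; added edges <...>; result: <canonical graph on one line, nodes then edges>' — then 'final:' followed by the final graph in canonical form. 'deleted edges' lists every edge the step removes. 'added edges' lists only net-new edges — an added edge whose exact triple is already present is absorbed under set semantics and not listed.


step 1: rule r1; match: 0->4, 1->2, 2->0, 3->1, 4->3; deleted nodes 0, 2; deleted edges (2,0,l); (2,1,r); (4,2,l); (4,3,r); added nodes (none); added edges (4,1,r); (4,3,l); result: nodes: 1:W, 3:W, 4:A, 6:T, 7:O, 8:A, 9:O, 10:A edges: (4,1,r); (4,3,l); (8,6,l); (8,7,r); (10,8,l); (10,9,r)
step 2: rule r1; match: 0->10, 1->8, 2->6, 3->7, 4->9; deleted nodes 6, 8; deleted edges (8,6,l); (8,7,r); (10,8,l); (10,9,r); added nodes (none); added edges (10,7,r); (10,9,l); result: nodes: 1:W, 3:W, 4:A, 7:O, 9:O, 10:A edges: (4,1,r); (4,3,l); (10,7,r); (10,9,l)
final:
nodes: 1:W, 3:W, 4:A, 7:O, 9:O, 10:A
edges: (4,1,r); (4,3,l); (10,7,r); (10,9,l)


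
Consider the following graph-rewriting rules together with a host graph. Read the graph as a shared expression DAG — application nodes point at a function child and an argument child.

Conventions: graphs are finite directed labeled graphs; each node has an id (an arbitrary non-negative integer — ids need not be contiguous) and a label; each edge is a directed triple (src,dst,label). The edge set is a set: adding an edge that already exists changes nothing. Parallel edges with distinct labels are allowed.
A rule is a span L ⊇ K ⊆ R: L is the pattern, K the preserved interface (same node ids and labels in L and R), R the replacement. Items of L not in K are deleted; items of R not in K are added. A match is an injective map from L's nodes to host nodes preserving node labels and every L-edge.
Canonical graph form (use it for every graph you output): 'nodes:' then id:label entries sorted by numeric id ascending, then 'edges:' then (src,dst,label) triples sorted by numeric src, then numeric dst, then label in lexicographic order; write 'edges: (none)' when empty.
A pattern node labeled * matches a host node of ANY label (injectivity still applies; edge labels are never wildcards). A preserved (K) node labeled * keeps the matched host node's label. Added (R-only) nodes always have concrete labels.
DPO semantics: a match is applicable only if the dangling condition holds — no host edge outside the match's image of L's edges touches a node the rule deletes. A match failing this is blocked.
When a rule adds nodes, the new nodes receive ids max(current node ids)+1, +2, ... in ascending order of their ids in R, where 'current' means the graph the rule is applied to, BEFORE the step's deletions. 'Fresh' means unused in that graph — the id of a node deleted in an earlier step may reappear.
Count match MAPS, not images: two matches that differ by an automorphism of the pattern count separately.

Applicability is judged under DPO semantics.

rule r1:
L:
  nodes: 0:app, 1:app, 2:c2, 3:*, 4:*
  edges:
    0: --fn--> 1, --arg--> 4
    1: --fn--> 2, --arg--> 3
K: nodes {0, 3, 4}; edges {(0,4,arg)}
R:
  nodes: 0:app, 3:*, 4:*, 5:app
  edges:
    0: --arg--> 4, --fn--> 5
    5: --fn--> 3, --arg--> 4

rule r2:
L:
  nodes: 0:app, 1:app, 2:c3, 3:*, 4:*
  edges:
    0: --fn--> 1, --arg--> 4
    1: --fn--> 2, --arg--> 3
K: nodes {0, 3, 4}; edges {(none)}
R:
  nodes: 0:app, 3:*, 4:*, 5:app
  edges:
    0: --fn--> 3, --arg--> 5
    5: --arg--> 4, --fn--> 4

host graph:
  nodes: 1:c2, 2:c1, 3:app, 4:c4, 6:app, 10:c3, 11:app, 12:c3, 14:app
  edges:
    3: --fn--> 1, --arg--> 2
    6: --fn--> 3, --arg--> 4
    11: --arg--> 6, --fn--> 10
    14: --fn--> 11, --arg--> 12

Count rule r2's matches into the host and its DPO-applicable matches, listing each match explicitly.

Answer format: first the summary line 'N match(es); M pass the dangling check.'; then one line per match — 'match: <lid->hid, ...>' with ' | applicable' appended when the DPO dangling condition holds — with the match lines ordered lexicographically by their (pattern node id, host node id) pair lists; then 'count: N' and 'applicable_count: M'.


1 match(es); 1 pass the dangling check.
match: 0->14, 1->11, 2->10, 3->6, 4->12 | applicable
count: 1
applicable_count: 1


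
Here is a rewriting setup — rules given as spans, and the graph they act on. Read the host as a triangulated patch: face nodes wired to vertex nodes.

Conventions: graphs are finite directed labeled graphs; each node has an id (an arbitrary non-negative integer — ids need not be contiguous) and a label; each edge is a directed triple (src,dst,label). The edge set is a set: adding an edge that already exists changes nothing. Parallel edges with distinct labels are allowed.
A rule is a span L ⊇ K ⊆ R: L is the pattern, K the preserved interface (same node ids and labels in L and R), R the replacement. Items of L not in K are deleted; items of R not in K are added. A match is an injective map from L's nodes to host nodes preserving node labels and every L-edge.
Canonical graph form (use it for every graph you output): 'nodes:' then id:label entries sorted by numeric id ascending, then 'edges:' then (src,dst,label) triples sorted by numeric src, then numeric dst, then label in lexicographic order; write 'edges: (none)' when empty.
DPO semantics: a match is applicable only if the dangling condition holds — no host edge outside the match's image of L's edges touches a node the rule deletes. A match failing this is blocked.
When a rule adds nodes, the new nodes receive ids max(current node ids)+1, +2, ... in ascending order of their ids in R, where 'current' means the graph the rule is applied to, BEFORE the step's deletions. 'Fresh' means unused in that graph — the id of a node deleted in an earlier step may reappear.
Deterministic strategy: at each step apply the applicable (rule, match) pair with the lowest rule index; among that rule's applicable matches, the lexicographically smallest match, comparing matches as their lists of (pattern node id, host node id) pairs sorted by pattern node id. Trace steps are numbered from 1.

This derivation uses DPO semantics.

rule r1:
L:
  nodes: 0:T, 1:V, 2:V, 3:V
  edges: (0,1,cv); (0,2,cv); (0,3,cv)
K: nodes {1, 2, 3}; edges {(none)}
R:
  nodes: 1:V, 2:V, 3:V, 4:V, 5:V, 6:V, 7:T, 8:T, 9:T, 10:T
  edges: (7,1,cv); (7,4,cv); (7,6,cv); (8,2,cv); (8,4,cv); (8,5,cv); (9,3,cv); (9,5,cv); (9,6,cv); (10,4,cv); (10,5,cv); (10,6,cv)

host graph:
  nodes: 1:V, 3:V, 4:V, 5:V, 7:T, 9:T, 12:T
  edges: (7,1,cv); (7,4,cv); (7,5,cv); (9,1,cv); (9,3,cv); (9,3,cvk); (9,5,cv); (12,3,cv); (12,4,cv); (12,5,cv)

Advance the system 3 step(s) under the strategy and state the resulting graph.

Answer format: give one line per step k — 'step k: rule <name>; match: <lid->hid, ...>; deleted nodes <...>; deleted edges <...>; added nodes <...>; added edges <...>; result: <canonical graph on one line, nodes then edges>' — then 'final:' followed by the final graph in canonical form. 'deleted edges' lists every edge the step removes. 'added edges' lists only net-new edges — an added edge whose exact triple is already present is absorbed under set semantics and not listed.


step 1: rule r1; match: 0->7, 1->1, 2->4, 3->5; deleted nodes 7; deleted edges (7,1,cv); (7,4,cv); (7,5,cv); added nodes 13, 14, 15, 16, 17, 18, 19; added edges (16,1,cv); (16,13,cv); (16,15,cv); (17,4,cv); (17,13,cv); (17,14,cv); (18,5,cv); (18,14,cv); (18,15,cv); (19,13,cv); (19,14,cv); (19,15,cv); result: nodes: 1:V, 3:V, 4:V, 5:V, 9:T, 12:T, 13:V, 14:V, 15:V, 16:T, 17:T, 18:T, 19:T edges: (9,1,cv); (9,3,cv); (9,3,cvk); (9,5,cv); (12,3,cv); (12,4,cv); (12,5,cv); (16,1,cv); (16,13,cv); (16,15,cv); (17,4,cv); (17,13,cv); (17,14,cv); (18,5,cv); (18,14,cv); (18,15,cv); (19,13,cv); (19,14,cv); (19,15,cv)
step 2: rule r1; match: 0->12, 1->3, 2->4, 3->5; deleted nodes 12; deleted edges (12,3,cv); (12,4,cv); (12,5,cv); added nodes 20, 21, 22, 23, 24, 25, 26; added edges (23,3,cv); (23,20,cv); (23,22,cv); (24,4,cv); (24,20,cv); (24,21,cv); (25,5,cv); (25,21,cv); (25,22,cv); (26,20,cv); (26,21,cv); (26,22,cv); result: nodes: 1:V, 3:V, 4:V, 5:V, 9:T, 13:V, 14:V, 15:V, 16:T, 17:T, 18:T, 19:T, 20:V, 21:V, 22:V, 23:T, 24:T, 25:T, 26:T edges: (9,1,cv); (9,3,cv); (9,3,cvk); (9,5,cv); (16,1,cv); (16,13,cv); (16,15,cv); (17,4,cv); (17,13,cv); (17,14,cv); (18,5,cv); (18,14,cv); (18,15,cv); (19,13,cv); (19,14,cv); (19,15,cv); (23,3,cv); (23,20,cv); (23,22,cv); (24,4,cv); (24,20,cv); (24,21,cv); (25,5,cv); (25,21,cv); (25,22,cv); (26,20,cv); (26,21,cv); (26,22,cv)
step 3: rule r1; match: 0->16, 1->1, 2->13, 3->15; deleted nodes 16; deleted edges (16,1,cv); (16,13,cv); (16,15,cv); added nodes 27, 28, 29, 30, 31, 32, 33; added edges (30,1,cv); (30,27,cv); (30,29,cv); (31,13,cv); (31,27,cv); (31,28,cv); (32,15,cv); (32,28,cv); (32,29,cv); (33,27,cv); (33,28,cv); (33,29,cv); result: nodes: 1:V, 3:V, 4:V, 5:V, 9:T, 13:V, 14:V, 15:V, 17:T, 18:T, 19:T, 20:V, 21:V, 22:V, 23:T, 24:T, 25:T, 26:T, 27:V, 28:V, 29:V, 30:T, 31:T, 32:T, 33:T edges: (9,1,cv); (9,3,cv); (9,3,cvk); (9,5,cv); (17,4,cv); (17,13,cv); (17,14,cv); (18,5,cv); (18,14,cv); (18,15,cv); (19,13,cv); (19,14,cv); (19,15,cv); (23,3,cv); (23,20,cv); (23,22,cv); (24,4,cv); (24,20,cv); (24,21,cv); (25,5,cv); (25,21,cv); (25,22,cv); (26,20,cv); (26,21,cv); (26,22,cv); (30,1,cv); (30,27,cv); (30,29,cv); (31,13,cv); (31,27,cv); (31,28,cv); (32,15,cv); (32,28,cv); (32,29,cv); (33,27,cv); (33,28,cv); (33,29,cv)
final:
nodes: 1:V, 3:V, 4:V, 5:V, 9:T, 13:V, 14:V, 15:V, 17:T, 18:T, 19:T, 20:V, 21:V, 22:V, 23:T, 24:T, 25:T, 26:T, 27:V, 28:V, 29:V, 30:T, 31:T, 32:T, 33:T
edges: (9,1,cv); (9,3,cv); (9,3,cvk); (9,5,cv); (17,4,cv); (17,13,cv); (17,14,cv); (18,5,cv); (18,14,cv); (18,15,cv); (19,13,cv); (19,14,cv); (19,15,cv); (23,3,cv); (23,20,cv); (23,22,cv); (24,4,cv); (24,20,cv); (24,21,cv); (25,5,cv); (25,21,cv); (25,22,cv); (26,20,cv); (26,21,cv); (26,22,cv); (30,1,cv); (30,27,cv); (30,29,cv); (31,13,cv); (31,27,cv); (31,28,cv); (32,15,cv); (32,28,cv); (32,29,cv); (33,27,cv); (33,28,cv); (33,29,cv)


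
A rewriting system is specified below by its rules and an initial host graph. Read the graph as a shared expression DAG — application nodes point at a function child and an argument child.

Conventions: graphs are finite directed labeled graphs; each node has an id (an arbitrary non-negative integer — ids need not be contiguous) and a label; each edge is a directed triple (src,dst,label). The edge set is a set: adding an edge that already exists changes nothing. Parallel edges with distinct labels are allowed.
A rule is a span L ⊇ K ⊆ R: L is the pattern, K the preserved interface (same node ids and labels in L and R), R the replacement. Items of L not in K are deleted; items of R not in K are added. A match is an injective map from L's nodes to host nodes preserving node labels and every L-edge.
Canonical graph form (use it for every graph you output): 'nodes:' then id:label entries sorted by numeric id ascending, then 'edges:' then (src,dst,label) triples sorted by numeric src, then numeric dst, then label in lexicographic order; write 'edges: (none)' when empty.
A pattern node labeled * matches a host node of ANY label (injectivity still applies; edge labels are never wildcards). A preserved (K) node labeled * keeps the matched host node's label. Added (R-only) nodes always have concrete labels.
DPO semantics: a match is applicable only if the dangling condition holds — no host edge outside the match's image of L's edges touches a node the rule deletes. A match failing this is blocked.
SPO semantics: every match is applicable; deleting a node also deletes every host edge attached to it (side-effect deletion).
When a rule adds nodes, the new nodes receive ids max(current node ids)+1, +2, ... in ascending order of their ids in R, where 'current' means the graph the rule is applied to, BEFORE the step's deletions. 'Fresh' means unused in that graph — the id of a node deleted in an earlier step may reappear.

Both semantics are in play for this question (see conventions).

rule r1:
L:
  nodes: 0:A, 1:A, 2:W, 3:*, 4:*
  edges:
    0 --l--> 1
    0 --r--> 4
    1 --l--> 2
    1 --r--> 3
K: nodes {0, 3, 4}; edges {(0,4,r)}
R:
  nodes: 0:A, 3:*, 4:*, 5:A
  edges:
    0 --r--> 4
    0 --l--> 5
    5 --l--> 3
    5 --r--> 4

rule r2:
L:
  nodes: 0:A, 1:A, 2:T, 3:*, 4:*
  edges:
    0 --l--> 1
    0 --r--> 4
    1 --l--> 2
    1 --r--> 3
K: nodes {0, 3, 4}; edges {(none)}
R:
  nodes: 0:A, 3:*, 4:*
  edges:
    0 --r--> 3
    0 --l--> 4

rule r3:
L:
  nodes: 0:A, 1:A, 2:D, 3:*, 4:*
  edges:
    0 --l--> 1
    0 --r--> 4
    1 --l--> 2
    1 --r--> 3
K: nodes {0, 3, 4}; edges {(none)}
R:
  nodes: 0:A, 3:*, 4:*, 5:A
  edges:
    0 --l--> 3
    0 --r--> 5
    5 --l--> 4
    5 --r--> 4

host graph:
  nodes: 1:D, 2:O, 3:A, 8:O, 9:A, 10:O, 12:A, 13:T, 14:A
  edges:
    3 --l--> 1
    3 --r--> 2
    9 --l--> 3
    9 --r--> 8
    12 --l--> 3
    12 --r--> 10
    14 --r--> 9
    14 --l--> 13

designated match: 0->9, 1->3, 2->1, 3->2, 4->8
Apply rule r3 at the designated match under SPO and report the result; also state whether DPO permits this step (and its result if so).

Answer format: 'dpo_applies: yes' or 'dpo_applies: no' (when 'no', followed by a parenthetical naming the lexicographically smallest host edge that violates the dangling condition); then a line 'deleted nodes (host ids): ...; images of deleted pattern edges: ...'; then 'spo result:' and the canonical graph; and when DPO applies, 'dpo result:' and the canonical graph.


dpo_applies: no
(the rule deletes node 3, which keeps host edge (12,3,l) outside the match image — the dangling condition fails, DPO blocks; SPO proceeds and side-deletes such edges)
deleted nodes (host ids): 1, 3; images of deleted pattern edges: (3,1,l); (3,2,r); (9,3,l); (9,8,r)
spo result:
nodes: 2:O, 8:O, 9:A, 10:O, 12:A, 13:T, 14:A, 15:A
edges: (9,2,l); (9,15,r); (12,10,r); (14,9,r); (14,13,l); (15,8,l); (15,8,r)
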